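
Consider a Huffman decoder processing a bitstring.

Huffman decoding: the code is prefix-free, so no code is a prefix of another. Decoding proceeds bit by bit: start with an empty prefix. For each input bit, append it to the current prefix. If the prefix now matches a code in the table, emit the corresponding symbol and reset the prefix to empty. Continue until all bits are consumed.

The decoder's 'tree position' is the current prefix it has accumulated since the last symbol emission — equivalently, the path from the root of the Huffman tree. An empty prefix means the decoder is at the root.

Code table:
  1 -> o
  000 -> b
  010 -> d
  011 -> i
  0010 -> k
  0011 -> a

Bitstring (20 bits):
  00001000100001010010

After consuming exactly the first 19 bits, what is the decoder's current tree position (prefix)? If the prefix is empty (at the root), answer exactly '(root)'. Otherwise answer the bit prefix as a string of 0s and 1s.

Bit 0: prefix='0' (no match yet)
Bit 1: prefix='00' (no match yet)
Bit 2: prefix='000' -> emit 'b', reset
Bit 3: prefix='0' (no match yet)
Bit 4: prefix='01' (no match yet)
Bit 5: prefix='010' -> emit 'd', reset
Bit 6: prefix='0' (no match yet)
Bit 7: prefix='00' (no match yet)
Bit 8: prefix='001' (no match yet)
Bit 9: prefix='0010' -> emit 'k', reset
Bit 10: prefix='0' (no match yet)
Bit 11: prefix='00' (no match yet)
Bit 12: prefix='000' -> emit 'b', reset
Bit 13: prefix='1' -> emit 'o', reset
Bit 14: prefix='0' (no match yet)
Bit 15: prefix='01' (no match yet)
Bit 16: prefix='010' -> emit 'd', reset
Bit 17: prefix='0' (no match yet)
Bit 18: prefix='01' (no match yet)

Answer: 01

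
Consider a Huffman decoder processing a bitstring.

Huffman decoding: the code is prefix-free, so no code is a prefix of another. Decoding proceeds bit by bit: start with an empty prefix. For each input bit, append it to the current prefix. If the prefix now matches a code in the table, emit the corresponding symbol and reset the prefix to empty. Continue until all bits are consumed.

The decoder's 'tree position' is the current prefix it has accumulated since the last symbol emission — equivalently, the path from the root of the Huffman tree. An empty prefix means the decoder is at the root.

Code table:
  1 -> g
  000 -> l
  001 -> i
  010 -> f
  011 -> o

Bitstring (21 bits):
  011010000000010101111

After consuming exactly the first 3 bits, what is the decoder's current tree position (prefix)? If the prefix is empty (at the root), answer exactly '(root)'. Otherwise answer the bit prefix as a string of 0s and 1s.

Bit 0: prefix='0' (no match yet)
Bit 1: prefix='01' (no match yet)
Bit 2: prefix='011' -> emit 'o', reset

Answer: (root)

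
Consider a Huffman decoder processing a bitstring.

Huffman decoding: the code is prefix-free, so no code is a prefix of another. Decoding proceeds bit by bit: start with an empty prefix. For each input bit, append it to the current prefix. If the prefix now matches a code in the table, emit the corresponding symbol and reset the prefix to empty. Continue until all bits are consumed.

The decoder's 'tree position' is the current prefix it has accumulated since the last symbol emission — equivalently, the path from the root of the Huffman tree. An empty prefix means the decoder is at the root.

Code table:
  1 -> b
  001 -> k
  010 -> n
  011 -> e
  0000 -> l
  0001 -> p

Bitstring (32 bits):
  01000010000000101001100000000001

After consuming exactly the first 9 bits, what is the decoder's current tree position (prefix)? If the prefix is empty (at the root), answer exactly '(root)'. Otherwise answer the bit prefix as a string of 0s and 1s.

Bit 0: prefix='0' (no match yet)
Bit 1: prefix='01' (no match yet)
Bit 2: prefix='010' -> emit 'n', reset
Bit 3: prefix='0' (no match yet)
Bit 4: prefix='00' (no match yet)
Bit 5: prefix='000' (no match yet)
Bit 6: prefix='0001' -> emit 'p', reset
Bit 7: prefix='0' (no match yet)
Bit 8: prefix='00' (no match yet)

Answer: 00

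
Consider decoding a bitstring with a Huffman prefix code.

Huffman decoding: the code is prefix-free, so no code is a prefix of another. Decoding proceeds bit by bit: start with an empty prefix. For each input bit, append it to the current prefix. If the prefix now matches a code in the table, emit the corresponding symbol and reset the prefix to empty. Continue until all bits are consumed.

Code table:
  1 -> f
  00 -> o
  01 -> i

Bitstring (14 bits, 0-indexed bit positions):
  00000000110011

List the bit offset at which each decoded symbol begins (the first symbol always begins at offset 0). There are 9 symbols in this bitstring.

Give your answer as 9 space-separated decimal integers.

Bit 0: prefix='0' (no match yet)
Bit 1: prefix='00' -> emit 'o', reset
Bit 2: prefix='0' (no match yet)
Bit 3: prefix='00' -> emit 'o', reset
Bit 4: prefix='0' (no match yet)
Bit 5: prefix='00' -> emit 'o', reset
Bit 6: prefix='0' (no match yet)
Bit 7: prefix='00' -> emit 'o', reset
Bit 8: prefix='1' -> emit 'f', reset
Bit 9: prefix='1' -> emit 'f', reset
Bit 10: prefix='0' (no match yet)
Bit 11: prefix='00' -> emit 'o', reset
Bit 12: prefix='1' -> emit 'f', reset
Bit 13: prefix='1' -> emit 'f', reset

Answer: 0 2 4 6 8 9 10 12 13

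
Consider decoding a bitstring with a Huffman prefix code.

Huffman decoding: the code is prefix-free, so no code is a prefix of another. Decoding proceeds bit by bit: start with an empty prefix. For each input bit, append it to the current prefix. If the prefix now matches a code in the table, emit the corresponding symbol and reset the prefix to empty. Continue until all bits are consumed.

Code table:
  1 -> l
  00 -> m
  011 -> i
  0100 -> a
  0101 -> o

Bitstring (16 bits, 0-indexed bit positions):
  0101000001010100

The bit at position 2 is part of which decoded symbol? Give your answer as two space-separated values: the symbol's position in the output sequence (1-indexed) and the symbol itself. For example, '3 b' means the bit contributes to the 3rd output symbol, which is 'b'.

Answer: 1 o

Derivation:
Bit 0: prefix='0' (no match yet)
Bit 1: prefix='01' (no match yet)
Bit 2: prefix='010' (no match yet)
Bit 3: prefix='0101' -> emit 'o', reset
Bit 4: prefix='0' (no match yet)
Bit 5: prefix='00' -> emit 'm', reset
Bit 6: prefix='0' (no match yet)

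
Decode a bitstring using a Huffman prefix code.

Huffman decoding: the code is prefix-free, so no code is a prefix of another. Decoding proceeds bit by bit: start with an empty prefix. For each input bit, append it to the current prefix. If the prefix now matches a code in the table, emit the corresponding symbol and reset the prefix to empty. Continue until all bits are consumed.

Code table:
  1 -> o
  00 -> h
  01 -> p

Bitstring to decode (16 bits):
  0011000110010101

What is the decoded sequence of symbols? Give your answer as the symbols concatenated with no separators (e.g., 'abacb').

Bit 0: prefix='0' (no match yet)
Bit 1: prefix='00' -> emit 'h', reset
Bit 2: prefix='1' -> emit 'o', reset
Bit 3: prefix='1' -> emit 'o', reset
Bit 4: prefix='0' (no match yet)
Bit 5: prefix='00' -> emit 'h', reset
Bit 6: prefix='0' (no match yet)
Bit 7: prefix='01' -> emit 'p', reset
Bit 8: prefix='1' -> emit 'o', reset
Bit 9: prefix='0' (no match yet)
Bit 10: prefix='00' -> emit 'h', reset
Bit 11: prefix='1' -> emit 'o', reset
Bit 12: prefix='0' (no match yet)
Bit 13: prefix='01' -> emit 'p', reset
Bit 14: prefix='0' (no match yet)
Bit 15: prefix='01' -> emit 'p', reset

Answer: hoohpohopp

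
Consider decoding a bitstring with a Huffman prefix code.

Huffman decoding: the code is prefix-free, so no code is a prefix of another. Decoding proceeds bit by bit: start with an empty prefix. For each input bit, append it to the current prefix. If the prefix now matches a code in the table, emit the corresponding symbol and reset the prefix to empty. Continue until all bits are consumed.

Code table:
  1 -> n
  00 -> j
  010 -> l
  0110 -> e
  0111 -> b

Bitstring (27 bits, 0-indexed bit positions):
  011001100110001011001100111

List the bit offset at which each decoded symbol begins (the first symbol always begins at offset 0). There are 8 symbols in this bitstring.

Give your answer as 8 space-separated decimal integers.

Bit 0: prefix='0' (no match yet)
Bit 1: prefix='01' (no match yet)
Bit 2: prefix='011' (no match yet)
Bit 3: prefix='0110' -> emit 'e', reset
Bit 4: prefix='0' (no match yet)
Bit 5: prefix='01' (no match yet)
Bit 6: prefix='011' (no match yet)
Bit 7: prefix='0110' -> emit 'e', reset
Bit 8: prefix='0' (no match yet)
Bit 9: prefix='01' (no match yet)
Bit 10: prefix='011' (no match yet)
Bit 11: prefix='0110' -> emit 'e', reset
Bit 12: prefix='0' (no match yet)
Bit 13: prefix='00' -> emit 'j', reset
Bit 14: prefix='1' -> emit 'n', reset
Bit 15: prefix='0' (no match yet)
Bit 16: prefix='01' (no match yet)
Bit 17: prefix='011' (no match yet)
Bit 18: prefix='0110' -> emit 'e', reset
Bit 19: prefix='0' (no match yet)
Bit 20: prefix='01' (no match yet)
Bit 21: prefix='011' (no match yet)
Bit 22: prefix='0110' -> emit 'e', reset
Bit 23: prefix='0' (no match yet)
Bit 24: prefix='01' (no match yet)
Bit 25: prefix='011' (no match yet)
Bit 26: prefix='0111' -> emit 'b', reset

Answer: 0 4 8 12 14 15 19 23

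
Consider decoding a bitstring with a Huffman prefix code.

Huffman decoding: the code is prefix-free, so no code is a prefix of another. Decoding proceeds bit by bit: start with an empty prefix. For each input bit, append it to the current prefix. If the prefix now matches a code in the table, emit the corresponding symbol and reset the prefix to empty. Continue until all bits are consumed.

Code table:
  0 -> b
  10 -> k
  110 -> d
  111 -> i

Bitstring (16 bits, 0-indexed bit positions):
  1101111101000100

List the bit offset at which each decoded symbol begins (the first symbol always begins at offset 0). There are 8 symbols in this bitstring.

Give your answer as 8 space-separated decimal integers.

Answer: 0 3 6 9 11 12 13 15

Derivation:
Bit 0: prefix='1' (no match yet)
Bit 1: prefix='11' (no match yet)
Bit 2: prefix='110' -> emit 'd', reset
Bit 3: prefix='1' (no match yet)
Bit 4: prefix='11' (no match yet)
Bit 5: prefix='111' -> emit 'i', reset
Bit 6: prefix='1' (no match yet)
Bit 7: prefix='11' (no match yet)
Bit 8: prefix='110' -> emit 'd', reset
Bit 9: prefix='1' (no match yet)
Bit 10: prefix='10' -> emit 'k', reset
Bit 11: prefix='0' -> emit 'b', reset
Bit 12: prefix='0' -> emit 'b', reset
Bit 13: prefix='1' (no match yet)
Bit 14: prefix='10' -> emit 'k', reset
Bit 15: prefix='0' -> emit 'b', reset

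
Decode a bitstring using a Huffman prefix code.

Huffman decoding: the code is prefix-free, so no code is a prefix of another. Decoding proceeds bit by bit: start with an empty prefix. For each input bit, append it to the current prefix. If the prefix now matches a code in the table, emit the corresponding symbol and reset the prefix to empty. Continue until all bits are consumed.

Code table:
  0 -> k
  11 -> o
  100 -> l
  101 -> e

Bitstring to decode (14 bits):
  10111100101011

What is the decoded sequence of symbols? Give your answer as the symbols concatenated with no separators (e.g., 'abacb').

Answer: eoleko

Derivation:
Bit 0: prefix='1' (no match yet)
Bit 1: prefix='10' (no match yet)
Bit 2: prefix='101' -> emit 'e', reset
Bit 3: prefix='1' (no match yet)
Bit 4: prefix='11' -> emit 'o', reset
Bit 5: prefix='1' (no match yet)
Bit 6: prefix='10' (no match yet)
Bit 7: prefix='100' -> emit 'l', reset
Bit 8: prefix='1' (no match yet)
Bit 9: prefix='10' (no match yet)
Bit 10: prefix='101' -> emit 'e', reset
Bit 11: prefix='0' -> emit 'k', reset
Bit 12: prefix='1' (no match yet)
Bit 13: prefix='11' -> emit 'o', reset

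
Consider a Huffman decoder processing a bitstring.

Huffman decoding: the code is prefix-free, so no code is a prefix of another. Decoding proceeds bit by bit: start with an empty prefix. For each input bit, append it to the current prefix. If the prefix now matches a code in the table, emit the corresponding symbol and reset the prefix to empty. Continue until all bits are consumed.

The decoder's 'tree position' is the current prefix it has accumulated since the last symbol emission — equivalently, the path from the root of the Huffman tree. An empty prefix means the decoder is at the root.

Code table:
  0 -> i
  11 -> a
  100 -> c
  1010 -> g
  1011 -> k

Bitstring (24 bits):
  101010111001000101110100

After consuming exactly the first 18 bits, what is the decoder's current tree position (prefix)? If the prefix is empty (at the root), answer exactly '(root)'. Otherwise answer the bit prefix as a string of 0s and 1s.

Answer: 101

Derivation:
Bit 0: prefix='1' (no match yet)
Bit 1: prefix='10' (no match yet)
Bit 2: prefix='101' (no match yet)
Bit 3: prefix='1010' -> emit 'g', reset
Bit 4: prefix='1' (no match yet)
Bit 5: prefix='10' (no match yet)
Bit 6: prefix='101' (no match yet)
Bit 7: prefix='1011' -> emit 'k', reset
Bit 8: prefix='1' (no match yet)
Bit 9: prefix='10' (no match yet)
Bit 10: prefix='100' -> emit 'c', reset
Bit 11: prefix='1' (no match yet)
Bit 12: prefix='10' (no match yet)
Bit 13: prefix='100' -> emit 'c', reset
Bit 14: prefix='0' -> emit 'i', reset
Bit 15: prefix='1' (no match yet)
Bit 16: prefix='10' (no match yet)
Bit 17: prefix='101' (no match yet)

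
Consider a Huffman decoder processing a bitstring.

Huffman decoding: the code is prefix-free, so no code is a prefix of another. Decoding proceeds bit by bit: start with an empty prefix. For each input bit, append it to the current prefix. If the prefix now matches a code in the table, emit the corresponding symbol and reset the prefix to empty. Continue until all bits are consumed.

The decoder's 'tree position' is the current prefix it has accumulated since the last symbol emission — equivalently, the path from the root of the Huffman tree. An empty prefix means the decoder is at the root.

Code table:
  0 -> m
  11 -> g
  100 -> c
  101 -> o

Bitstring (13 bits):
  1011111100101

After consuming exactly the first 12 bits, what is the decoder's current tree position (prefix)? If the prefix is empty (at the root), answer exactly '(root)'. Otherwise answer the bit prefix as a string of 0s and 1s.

Bit 0: prefix='1' (no match yet)
Bit 1: prefix='10' (no match yet)
Bit 2: prefix='101' -> emit 'o', reset
Bit 3: prefix='1' (no match yet)
Bit 4: prefix='11' -> emit 'g', reset
Bit 5: prefix='1' (no match yet)
Bit 6: prefix='11' -> emit 'g', reset
Bit 7: prefix='1' (no match yet)
Bit 8: prefix='10' (no match yet)
Bit 9: prefix='100' -> emit 'c', reset
Bit 10: prefix='1' (no match yet)
Bit 11: prefix='10' (no match yet)

Answer: 10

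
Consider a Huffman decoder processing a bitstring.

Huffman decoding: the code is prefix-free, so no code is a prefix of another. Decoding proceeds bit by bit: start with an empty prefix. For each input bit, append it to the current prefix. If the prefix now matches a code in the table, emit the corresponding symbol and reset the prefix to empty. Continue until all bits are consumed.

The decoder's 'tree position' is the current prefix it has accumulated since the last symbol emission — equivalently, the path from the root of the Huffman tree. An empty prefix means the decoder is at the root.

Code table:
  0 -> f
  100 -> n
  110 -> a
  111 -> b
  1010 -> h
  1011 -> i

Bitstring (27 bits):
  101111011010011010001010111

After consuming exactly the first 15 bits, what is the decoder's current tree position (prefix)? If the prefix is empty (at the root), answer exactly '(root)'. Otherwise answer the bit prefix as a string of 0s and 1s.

Answer: 11

Derivation:
Bit 0: prefix='1' (no match yet)
Bit 1: prefix='10' (no match yet)
Bit 2: prefix='101' (no match yet)
Bit 3: prefix='1011' -> emit 'i', reset
Bit 4: prefix='1' (no match yet)
Bit 5: prefix='11' (no match yet)
Bit 6: prefix='110' -> emit 'a', reset
Bit 7: prefix='1' (no match yet)
Bit 8: prefix='11' (no match yet)
Bit 9: prefix='110' -> emit 'a', reset
Bit 10: prefix='1' (no match yet)
Bit 11: prefix='10' (no match yet)
Bit 12: prefix='100' -> emit 'n', reset
Bit 13: prefix='1' (no match yet)
Bit 14: prefix='11' (no match yet)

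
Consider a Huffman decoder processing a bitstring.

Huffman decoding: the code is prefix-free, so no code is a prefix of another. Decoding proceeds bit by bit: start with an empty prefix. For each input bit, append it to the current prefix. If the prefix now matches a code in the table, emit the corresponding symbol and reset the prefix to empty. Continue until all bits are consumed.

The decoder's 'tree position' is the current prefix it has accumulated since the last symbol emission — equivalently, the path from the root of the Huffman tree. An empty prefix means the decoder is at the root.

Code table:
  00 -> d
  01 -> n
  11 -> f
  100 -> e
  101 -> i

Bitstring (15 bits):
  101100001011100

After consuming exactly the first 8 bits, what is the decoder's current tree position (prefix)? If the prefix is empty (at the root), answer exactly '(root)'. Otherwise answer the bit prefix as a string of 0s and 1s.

Bit 0: prefix='1' (no match yet)
Bit 1: prefix='10' (no match yet)
Bit 2: prefix='101' -> emit 'i', reset
Bit 3: prefix='1' (no match yet)
Bit 4: prefix='10' (no match yet)
Bit 5: prefix='100' -> emit 'e', reset
Bit 6: prefix='0' (no match yet)
Bit 7: prefix='00' -> emit 'd', reset

Answer: (root)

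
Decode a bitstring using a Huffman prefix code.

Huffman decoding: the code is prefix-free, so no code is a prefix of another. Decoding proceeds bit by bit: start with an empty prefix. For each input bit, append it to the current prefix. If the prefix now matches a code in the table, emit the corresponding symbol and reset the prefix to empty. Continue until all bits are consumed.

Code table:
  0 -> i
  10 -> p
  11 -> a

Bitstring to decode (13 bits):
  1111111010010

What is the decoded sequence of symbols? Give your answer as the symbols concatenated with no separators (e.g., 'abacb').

Bit 0: prefix='1' (no match yet)
Bit 1: prefix='11' -> emit 'a', reset
Bit 2: prefix='1' (no match yet)
Bit 3: prefix='11' -> emit 'a', reset
Bit 4: prefix='1' (no match yet)
Bit 5: prefix='11' -> emit 'a', reset
Bit 6: prefix='1' (no match yet)
Bit 7: prefix='10' -> emit 'p', reset
Bit 8: prefix='1' (no match yet)
Bit 9: prefix='10' -> emit 'p', reset
Bit 10: prefix='0' -> emit 'i', reset
Bit 11: prefix='1' (no match yet)
Bit 12: prefix='10' -> emit 'p', reset

Answer: aaappip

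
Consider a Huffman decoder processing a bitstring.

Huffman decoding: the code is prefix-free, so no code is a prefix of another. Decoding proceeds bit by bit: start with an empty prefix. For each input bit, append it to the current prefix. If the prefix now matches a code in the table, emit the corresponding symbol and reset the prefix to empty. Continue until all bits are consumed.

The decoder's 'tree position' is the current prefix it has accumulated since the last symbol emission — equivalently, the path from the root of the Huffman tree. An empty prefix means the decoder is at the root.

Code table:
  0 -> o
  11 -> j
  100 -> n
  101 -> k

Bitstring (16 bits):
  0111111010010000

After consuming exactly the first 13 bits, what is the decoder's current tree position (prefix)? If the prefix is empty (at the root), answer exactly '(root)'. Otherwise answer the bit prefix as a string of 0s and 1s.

Answer: 10

Derivation:
Bit 0: prefix='0' -> emit 'o', reset
Bit 1: prefix='1' (no match yet)
Bit 2: prefix='11' -> emit 'j', reset
Bit 3: prefix='1' (no match yet)
Bit 4: prefix='11' -> emit 'j', reset
Bit 5: prefix='1' (no match yet)
Bit 6: prefix='11' -> emit 'j', reset
Bit 7: prefix='0' -> emit 'o', reset
Bit 8: prefix='1' (no match yet)
Bit 9: prefix='10' (no match yet)
Bit 10: prefix='100' -> emit 'n', reset
Bit 11: prefix='1' (no match yet)
Bit 12: prefix='10' (no match yet)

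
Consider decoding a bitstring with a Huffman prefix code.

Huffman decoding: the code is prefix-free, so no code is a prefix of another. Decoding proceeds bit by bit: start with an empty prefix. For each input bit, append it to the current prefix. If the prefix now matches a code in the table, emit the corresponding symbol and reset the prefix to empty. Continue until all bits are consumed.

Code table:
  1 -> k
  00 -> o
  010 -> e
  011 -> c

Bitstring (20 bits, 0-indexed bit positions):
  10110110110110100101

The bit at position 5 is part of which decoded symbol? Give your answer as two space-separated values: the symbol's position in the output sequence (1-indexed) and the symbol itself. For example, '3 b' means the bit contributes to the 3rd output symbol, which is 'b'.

Bit 0: prefix='1' -> emit 'k', reset
Bit 1: prefix='0' (no match yet)
Bit 2: prefix='01' (no match yet)
Bit 3: prefix='011' -> emit 'c', reset
Bit 4: prefix='0' (no match yet)
Bit 5: prefix='01' (no match yet)
Bit 6: prefix='011' -> emit 'c', reset
Bit 7: prefix='0' (no match yet)
Bit 8: prefix='01' (no match yet)
Bit 9: prefix='011' -> emit 'c', reset

Answer: 3 c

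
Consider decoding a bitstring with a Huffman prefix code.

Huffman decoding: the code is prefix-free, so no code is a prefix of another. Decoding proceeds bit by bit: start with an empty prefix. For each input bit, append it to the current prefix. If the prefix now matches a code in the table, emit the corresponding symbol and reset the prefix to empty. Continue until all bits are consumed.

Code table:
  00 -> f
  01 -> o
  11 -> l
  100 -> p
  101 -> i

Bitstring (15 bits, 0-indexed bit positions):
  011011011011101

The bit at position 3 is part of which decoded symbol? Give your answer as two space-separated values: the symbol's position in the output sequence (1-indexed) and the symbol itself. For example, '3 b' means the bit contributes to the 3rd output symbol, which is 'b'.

Answer: 2 i

Derivation:
Bit 0: prefix='0' (no match yet)
Bit 1: prefix='01' -> emit 'o', reset
Bit 2: prefix='1' (no match yet)
Bit 3: prefix='10' (no match yet)
Bit 4: prefix='101' -> emit 'i', reset
Bit 5: prefix='1' (no match yet)
Bit 6: prefix='10' (no match yet)
Bit 7: prefix='101' -> emit 'i', reset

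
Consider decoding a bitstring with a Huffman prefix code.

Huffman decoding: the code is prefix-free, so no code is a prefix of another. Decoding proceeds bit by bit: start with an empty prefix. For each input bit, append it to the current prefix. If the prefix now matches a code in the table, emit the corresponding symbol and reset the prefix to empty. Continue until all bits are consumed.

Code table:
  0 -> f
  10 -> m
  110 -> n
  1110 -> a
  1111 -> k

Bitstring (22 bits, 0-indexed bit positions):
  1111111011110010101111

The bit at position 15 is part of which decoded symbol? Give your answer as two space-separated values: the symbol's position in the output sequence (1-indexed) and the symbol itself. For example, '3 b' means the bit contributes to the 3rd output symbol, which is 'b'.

Answer: 6 m

Derivation:
Bit 0: prefix='1' (no match yet)
Bit 1: prefix='11' (no match yet)
Bit 2: prefix='111' (no match yet)
Bit 3: prefix='1111' -> emit 'k', reset
Bit 4: prefix='1' (no match yet)
Bit 5: prefix='11' (no match yet)
Bit 6: prefix='111' (no match yet)
Bit 7: prefix='1110' -> emit 'a', reset
Bit 8: prefix='1' (no match yet)
Bit 9: prefix='11' (no match yet)
Bit 10: prefix='111' (no match yet)
Bit 11: prefix='1111' -> emit 'k', reset
Bit 12: prefix='0' -> emit 'f', reset
Bit 13: prefix='0' -> emit 'f', reset
Bit 14: prefix='1' (no match yet)
Bit 15: prefix='10' -> emit 'm', reset
Bit 16: prefix='1' (no match yet)
Bit 17: prefix='10' -> emit 'm', reset
Bit 18: prefix='1' (no match yet)
Bit 19: prefix='11' (no match yet)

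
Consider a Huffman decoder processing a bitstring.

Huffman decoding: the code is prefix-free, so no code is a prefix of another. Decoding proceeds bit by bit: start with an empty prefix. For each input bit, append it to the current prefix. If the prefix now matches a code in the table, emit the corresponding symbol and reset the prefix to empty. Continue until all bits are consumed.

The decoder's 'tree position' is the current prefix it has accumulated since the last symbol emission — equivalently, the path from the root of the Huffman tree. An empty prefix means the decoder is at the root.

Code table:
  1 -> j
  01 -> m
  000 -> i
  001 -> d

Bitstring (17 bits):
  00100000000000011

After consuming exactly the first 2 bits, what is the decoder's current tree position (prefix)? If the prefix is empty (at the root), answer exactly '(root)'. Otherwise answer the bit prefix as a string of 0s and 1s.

Answer: 00

Derivation:
Bit 0: prefix='0' (no match yet)
Bit 1: prefix='00' (no match yet)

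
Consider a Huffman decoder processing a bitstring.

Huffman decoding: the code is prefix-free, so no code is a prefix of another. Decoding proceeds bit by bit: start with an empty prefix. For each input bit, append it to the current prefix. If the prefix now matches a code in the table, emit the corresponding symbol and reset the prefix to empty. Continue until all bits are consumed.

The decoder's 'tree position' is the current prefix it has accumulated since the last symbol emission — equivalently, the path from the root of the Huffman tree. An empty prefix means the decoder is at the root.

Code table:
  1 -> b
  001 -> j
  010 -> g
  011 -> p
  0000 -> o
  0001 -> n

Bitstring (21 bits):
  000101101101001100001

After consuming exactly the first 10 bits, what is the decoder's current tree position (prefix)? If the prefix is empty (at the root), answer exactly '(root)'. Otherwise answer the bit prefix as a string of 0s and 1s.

Answer: (root)

Derivation:
Bit 0: prefix='0' (no match yet)
Bit 1: prefix='00' (no match yet)
Bit 2: prefix='000' (no match yet)
Bit 3: prefix='0001' -> emit 'n', reset
Bit 4: prefix='0' (no match yet)
Bit 5: prefix='01' (no match yet)
Bit 6: prefix='011' -> emit 'p', reset
Bit 7: prefix='0' (no match yet)
Bit 8: prefix='01' (no match yet)
Bit 9: prefix='011' -> emit 'p', reset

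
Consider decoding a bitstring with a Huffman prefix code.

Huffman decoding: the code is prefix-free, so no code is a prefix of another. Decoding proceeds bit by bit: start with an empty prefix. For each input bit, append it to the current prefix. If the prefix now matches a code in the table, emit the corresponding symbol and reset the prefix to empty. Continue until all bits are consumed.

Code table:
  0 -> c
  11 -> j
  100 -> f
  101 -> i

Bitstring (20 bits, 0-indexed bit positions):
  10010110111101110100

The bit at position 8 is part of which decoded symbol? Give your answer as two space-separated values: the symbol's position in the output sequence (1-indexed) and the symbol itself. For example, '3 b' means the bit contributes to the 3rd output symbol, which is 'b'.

Bit 0: prefix='1' (no match yet)
Bit 1: prefix='10' (no match yet)
Bit 2: prefix='100' -> emit 'f', reset
Bit 3: prefix='1' (no match yet)
Bit 4: prefix='10' (no match yet)
Bit 5: prefix='101' -> emit 'i', reset
Bit 6: prefix='1' (no match yet)
Bit 7: prefix='10' (no match yet)
Bit 8: prefix='101' -> emit 'i', reset
Bit 9: prefix='1' (no match yet)
Bit 10: prefix='11' -> emit 'j', reset
Bit 11: prefix='1' (no match yet)
Bit 12: prefix='10' (no match yet)

Answer: 3 i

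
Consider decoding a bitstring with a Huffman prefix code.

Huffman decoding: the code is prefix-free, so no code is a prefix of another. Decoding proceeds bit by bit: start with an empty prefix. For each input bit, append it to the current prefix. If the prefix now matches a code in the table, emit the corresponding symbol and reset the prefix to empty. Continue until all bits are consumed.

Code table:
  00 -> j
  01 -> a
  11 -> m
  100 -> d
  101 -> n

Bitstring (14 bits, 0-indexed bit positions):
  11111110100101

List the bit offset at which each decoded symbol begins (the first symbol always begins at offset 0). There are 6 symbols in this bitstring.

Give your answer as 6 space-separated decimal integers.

Answer: 0 2 4 6 9 11

Derivation:
Bit 0: prefix='1' (no match yet)
Bit 1: prefix='11' -> emit 'm', reset
Bit 2: prefix='1' (no match yet)
Bit 3: prefix='11' -> emit 'm', reset
Bit 4: prefix='1' (no match yet)
Bit 5: prefix='11' -> emit 'm', reset
Bit 6: prefix='1' (no match yet)
Bit 7: prefix='10' (no match yet)
Bit 8: prefix='101' -> emit 'n', reset
Bit 9: prefix='0' (no match yet)
Bit 10: prefix='00' -> emit 'j', reset
Bit 11: prefix='1' (no match yet)
Bit 12: prefix='10' (no match yet)
Bit 13: prefix='101' -> emit 'n', reset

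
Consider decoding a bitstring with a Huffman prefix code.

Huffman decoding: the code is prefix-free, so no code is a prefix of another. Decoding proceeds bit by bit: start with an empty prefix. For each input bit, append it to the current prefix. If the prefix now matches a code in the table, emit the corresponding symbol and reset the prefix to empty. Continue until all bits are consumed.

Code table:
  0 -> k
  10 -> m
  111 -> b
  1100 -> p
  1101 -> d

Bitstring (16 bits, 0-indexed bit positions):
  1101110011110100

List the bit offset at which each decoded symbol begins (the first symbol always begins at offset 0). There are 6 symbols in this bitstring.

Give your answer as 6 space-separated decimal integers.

Answer: 0 4 8 11 13 15

Derivation:
Bit 0: prefix='1' (no match yet)
Bit 1: prefix='11' (no match yet)
Bit 2: prefix='110' (no match yet)
Bit 3: prefix='1101' -> emit 'd', reset
Bit 4: prefix='1' (no match yet)
Bit 5: prefix='11' (no match yet)
Bit 6: prefix='110' (no match yet)
Bit 7: prefix='1100' -> emit 'p', reset
Bit 8: prefix='1' (no match yet)
Bit 9: prefix='11' (no match yet)
Bit 10: prefix='111' -> emit 'b', reset
Bit 11: prefix='1' (no match yet)
Bit 12: prefix='10' -> emit 'm', reset
Bit 13: prefix='1' (no match yet)
Bit 14: prefix='10' -> emit 'm', reset
Bit 15: prefix='0' -> emit 'k', reset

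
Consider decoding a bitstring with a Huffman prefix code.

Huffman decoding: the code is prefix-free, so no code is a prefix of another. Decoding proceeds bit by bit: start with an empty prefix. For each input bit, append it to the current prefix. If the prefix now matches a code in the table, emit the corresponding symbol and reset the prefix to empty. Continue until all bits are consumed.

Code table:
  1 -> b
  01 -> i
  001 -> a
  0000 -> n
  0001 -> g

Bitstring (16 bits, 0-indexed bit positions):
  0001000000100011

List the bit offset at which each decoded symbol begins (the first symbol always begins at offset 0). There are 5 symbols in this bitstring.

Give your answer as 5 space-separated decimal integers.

Answer: 0 4 8 11 15

Derivation:
Bit 0: prefix='0' (no match yet)
Bit 1: prefix='00' (no match yet)
Bit 2: prefix='000' (no match yet)
Bit 3: prefix='0001' -> emit 'g', reset
Bit 4: prefix='0' (no match yet)
Bit 5: prefix='00' (no match yet)
Bit 6: prefix='000' (no match yet)
Bit 7: prefix='0000' -> emit 'n', reset
Bit 8: prefix='0' (no match yet)
Bit 9: prefix='00' (no match yet)
Bit 10: prefix='001' -> emit 'a', reset
Bit 11: prefix='0' (no match yet)
Bit 12: prefix='00' (no match yet)
Bit 13: prefix='000' (no match yet)
Bit 14: prefix='0001' -> emit 'g', reset
Bit 15: prefix='1' -> emit 'b', reset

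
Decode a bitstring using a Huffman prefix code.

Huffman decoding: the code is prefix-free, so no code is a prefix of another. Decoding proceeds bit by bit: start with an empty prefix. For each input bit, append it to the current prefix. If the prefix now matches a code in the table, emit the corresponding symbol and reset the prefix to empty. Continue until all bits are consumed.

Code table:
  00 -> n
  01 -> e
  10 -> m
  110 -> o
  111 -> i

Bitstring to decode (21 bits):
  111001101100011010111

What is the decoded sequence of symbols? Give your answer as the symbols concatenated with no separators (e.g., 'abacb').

Answer: inoonomi

Derivation:
Bit 0: prefix='1' (no match yet)
Bit 1: prefix='11' (no match yet)
Bit 2: prefix='111' -> emit 'i', reset
Bit 3: prefix='0' (no match yet)
Bit 4: prefix='00' -> emit 'n', reset
Bit 5: prefix='1' (no match yet)
Bit 6: prefix='11' (no match yet)
Bit 7: prefix='110' -> emit 'o', reset
Bit 8: prefix='1' (no match yet)
Bit 9: prefix='11' (no match yet)
Bit 10: prefix='110' -> emit 'o', reset
Bit 11: prefix='0' (no match yet)
Bit 12: prefix='00' -> emit 'n', reset
Bit 13: prefix='1' (no match yet)
Bit 14: prefix='11' (no match yet)
Bit 15: prefix='110' -> emit 'o', reset
Bit 16: prefix='1' (no match yet)
Bit 17: prefix='10' -> emit 'm', reset
Bit 18: prefix='1' (no match yet)
Bit 19: prefix='11' (no match yet)
Bit 20: prefix='111' -> emit 'i', reset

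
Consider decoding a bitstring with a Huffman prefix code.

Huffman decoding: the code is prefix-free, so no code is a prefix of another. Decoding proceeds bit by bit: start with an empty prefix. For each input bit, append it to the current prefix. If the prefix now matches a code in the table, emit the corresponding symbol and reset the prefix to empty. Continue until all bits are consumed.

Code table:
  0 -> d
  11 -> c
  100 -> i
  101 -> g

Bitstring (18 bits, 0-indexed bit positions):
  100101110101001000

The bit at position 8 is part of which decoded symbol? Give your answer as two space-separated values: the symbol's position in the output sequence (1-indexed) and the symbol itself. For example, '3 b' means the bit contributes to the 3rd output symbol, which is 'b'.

Bit 0: prefix='1' (no match yet)
Bit 1: prefix='10' (no match yet)
Bit 2: prefix='100' -> emit 'i', reset
Bit 3: prefix='1' (no match yet)
Bit 4: prefix='10' (no match yet)
Bit 5: prefix='101' -> emit 'g', reset
Bit 6: prefix='1' (no match yet)
Bit 7: prefix='11' -> emit 'c', reset
Bit 8: prefix='0' -> emit 'd', reset
Bit 9: prefix='1' (no match yet)
Bit 10: prefix='10' (no match yet)
Bit 11: prefix='101' -> emit 'g', reset
Bit 12: prefix='0' -> emit 'd', reset

Answer: 4 d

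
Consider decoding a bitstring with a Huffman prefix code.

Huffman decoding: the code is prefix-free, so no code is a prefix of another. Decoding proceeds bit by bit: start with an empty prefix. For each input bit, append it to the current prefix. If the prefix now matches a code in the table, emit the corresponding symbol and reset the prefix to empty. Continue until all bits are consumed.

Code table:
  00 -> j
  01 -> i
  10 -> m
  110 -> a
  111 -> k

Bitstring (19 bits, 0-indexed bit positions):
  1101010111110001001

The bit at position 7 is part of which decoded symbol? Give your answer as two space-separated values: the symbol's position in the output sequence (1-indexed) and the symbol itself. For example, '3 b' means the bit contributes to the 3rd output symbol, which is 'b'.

Answer: 4 k

Derivation:
Bit 0: prefix='1' (no match yet)
Bit 1: prefix='11' (no match yet)
Bit 2: prefix='110' -> emit 'a', reset
Bit 3: prefix='1' (no match yet)
Bit 4: prefix='10' -> emit 'm', reset
Bit 5: prefix='1' (no match yet)
Bit 6: prefix='10' -> emit 'm', reset
Bit 7: prefix='1' (no match yet)
Bit 8: prefix='11' (no match yet)
Bit 9: prefix='111' -> emit 'k', reset
Bit 10: prefix='1' (no match yet)
Bit 11: prefix='11' (no match yet)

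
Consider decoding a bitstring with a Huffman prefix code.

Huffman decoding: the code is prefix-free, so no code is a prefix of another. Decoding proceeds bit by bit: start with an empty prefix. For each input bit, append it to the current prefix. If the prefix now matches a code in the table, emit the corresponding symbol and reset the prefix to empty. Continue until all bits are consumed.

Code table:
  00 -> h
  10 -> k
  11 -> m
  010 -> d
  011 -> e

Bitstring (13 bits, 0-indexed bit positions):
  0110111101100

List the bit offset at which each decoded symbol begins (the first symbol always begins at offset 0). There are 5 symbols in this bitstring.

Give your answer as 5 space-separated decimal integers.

Bit 0: prefix='0' (no match yet)
Bit 1: prefix='01' (no match yet)
Bit 2: prefix='011' -> emit 'e', reset
Bit 3: prefix='0' (no match yet)
Bit 4: prefix='01' (no match yet)
Bit 5: prefix='011' -> emit 'e', reset
Bit 6: prefix='1' (no match yet)
Bit 7: prefix='11' -> emit 'm', reset
Bit 8: prefix='0' (no match yet)
Bit 9: prefix='01' (no match yet)
Bit 10: prefix='011' -> emit 'e', reset
Bit 11: prefix='0' (no match yet)
Bit 12: prefix='00' -> emit 'h', reset

Answer: 0 3 6 8 11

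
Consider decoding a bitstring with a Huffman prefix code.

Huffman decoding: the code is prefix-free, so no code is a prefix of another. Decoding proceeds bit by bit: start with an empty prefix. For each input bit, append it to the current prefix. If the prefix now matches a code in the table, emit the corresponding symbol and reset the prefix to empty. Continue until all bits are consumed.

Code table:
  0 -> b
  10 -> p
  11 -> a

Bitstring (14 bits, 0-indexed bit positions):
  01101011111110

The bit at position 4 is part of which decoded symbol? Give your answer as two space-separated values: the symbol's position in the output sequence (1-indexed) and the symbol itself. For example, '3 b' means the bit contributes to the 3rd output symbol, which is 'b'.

Bit 0: prefix='0' -> emit 'b', reset
Bit 1: prefix='1' (no match yet)
Bit 2: prefix='11' -> emit 'a', reset
Bit 3: prefix='0' -> emit 'b', reset
Bit 4: prefix='1' (no match yet)
Bit 5: prefix='10' -> emit 'p', reset
Bit 6: prefix='1' (no match yet)
Bit 7: prefix='11' -> emit 'a', reset
Bit 8: prefix='1' (no match yet)

Answer: 4 p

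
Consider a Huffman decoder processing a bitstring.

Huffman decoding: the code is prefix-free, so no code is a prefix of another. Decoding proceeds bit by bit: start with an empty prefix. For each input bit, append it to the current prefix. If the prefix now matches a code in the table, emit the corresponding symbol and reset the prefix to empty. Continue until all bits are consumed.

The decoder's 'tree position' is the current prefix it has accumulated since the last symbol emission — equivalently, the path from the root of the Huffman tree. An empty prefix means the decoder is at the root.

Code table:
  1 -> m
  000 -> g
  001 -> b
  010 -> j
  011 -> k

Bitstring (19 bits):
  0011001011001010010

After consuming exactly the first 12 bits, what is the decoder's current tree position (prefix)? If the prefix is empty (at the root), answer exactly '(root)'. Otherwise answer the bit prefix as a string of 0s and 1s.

Bit 0: prefix='0' (no match yet)
Bit 1: prefix='00' (no match yet)
Bit 2: prefix='001' -> emit 'b', reset
Bit 3: prefix='1' -> emit 'm', reset
Bit 4: prefix='0' (no match yet)
Bit 5: prefix='00' (no match yet)
Bit 6: prefix='001' -> emit 'b', reset
Bit 7: prefix='0' (no match yet)
Bit 8: prefix='01' (no match yet)
Bit 9: prefix='011' -> emit 'k', reset
Bit 10: prefix='0' (no match yet)
Bit 11: prefix='00' (no match yet)

Answer: 00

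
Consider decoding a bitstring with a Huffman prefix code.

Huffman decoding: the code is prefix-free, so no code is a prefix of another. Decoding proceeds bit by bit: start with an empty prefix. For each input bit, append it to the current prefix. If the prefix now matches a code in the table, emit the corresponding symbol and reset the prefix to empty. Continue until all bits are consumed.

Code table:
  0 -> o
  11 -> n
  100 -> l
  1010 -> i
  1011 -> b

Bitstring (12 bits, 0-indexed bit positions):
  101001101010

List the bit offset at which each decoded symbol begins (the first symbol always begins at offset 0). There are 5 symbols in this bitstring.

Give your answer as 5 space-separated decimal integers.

Bit 0: prefix='1' (no match yet)
Bit 1: prefix='10' (no match yet)
Bit 2: prefix='101' (no match yet)
Bit 3: prefix='1010' -> emit 'i', reset
Bit 4: prefix='0' -> emit 'o', reset
Bit 5: prefix='1' (no match yet)
Bit 6: prefix='11' -> emit 'n', reset
Bit 7: prefix='0' -> emit 'o', reset
Bit 8: prefix='1' (no match yet)
Bit 9: prefix='10' (no match yet)
Bit 10: prefix='101' (no match yet)
Bit 11: prefix='1010' -> emit 'i', reset

Answer: 0 4 5 7 8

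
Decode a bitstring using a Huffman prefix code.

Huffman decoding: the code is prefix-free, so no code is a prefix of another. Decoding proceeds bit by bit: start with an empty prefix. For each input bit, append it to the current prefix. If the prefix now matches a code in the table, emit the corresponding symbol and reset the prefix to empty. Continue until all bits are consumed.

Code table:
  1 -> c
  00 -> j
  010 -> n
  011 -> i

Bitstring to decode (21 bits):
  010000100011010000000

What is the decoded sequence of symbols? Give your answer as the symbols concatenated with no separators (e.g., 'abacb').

Answer: njnjccnjjj

Derivation:
Bit 0: prefix='0' (no match yet)
Bit 1: prefix='01' (no match yet)
Bit 2: prefix='010' -> emit 'n', reset
Bit 3: prefix='0' (no match yet)
Bit 4: prefix='00' -> emit 'j', reset
Bit 5: prefix='0' (no match yet)
Bit 6: prefix='01' (no match yet)
Bit 7: prefix='010' -> emit 'n', reset
Bit 8: prefix='0' (no match yet)
Bit 9: prefix='00' -> emit 'j', reset
Bit 10: prefix='1' -> emit 'c', reset
Bit 11: prefix='1' -> emit 'c', reset
Bit 12: prefix='0' (no match yet)
Bit 13: prefix='01' (no match yet)
Bit 14: prefix='010' -> emit 'n', reset
Bit 15: prefix='0' (no match yet)
Bit 16: prefix='00' -> emit 'j', reset
Bit 17: prefix='0' (no match yet)
Bit 18: prefix='00' -> emit 'j', reset
Bit 19: prefix='0' (no match yet)
Bit 20: prefix='00' -> emit 'j', reset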